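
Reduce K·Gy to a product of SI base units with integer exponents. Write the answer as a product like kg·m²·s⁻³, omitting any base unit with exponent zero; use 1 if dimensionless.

Gy = J/kg (absorbed dose = energy per mass),
    = m²·s⁻².
Combining: K·Gy = K · (m²·s⁻²) = m²·s⁻²·K.

m²·s⁻²·K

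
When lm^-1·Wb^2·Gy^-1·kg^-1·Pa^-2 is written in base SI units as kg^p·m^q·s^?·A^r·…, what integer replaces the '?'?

2

lm = cd·sr = cd (luminous flux; sr is dimensionless).
So lm⁻¹ = cd⁻¹.
Wb = V·s (flux: a volt is a weber per second),
    = kg·m²·s⁻²·A⁻¹.
So Wb² = kg²·m⁴·s⁻⁴·A⁻².
Gy = J/kg (absorbed dose = energy per mass),
    = m²·s⁻².
So Gy⁻¹ = m⁻²·s².
Pa = N/m² (pressure = force per area),
    = kg·m⁻¹·s⁻².
So Pa⁻² = kg⁻²·m²·s⁴.
Combining: lm⁻¹·Wb²·Gy⁻¹·kg⁻¹·Pa⁻² = cd⁻¹ · (kg²·m⁴·s⁻⁴·A⁻²) · (m⁻²·s²) · kg⁻¹ · (kg⁻²·m²·s⁴) = kg⁻¹·m⁴·s²·A⁻²·cd⁻¹.
The exponent of s is 2.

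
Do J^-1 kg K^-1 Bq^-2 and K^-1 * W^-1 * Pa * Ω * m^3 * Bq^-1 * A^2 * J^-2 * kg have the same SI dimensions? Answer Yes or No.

No

Left side:
  J = kg·m²·s⁻².
  So J⁻¹ = kg⁻¹·m⁻²·s².
  Bq = s⁻¹.
  So Bq⁻² = s².
  Combining: J⁻¹·kg·K⁻¹·Bq⁻² = (kg⁻¹·m⁻²·s²) · kg · K⁻¹ · s² = m⁻²·s⁴·K⁻¹.
Right side:
  W = J/s (power = energy per time),
      = kg·m²·s⁻³.
  So W⁻¹ = kg⁻¹·m⁻²·s³.
  Pa = N/m² (pressure = force per area),
      = kg·m⁻¹·s⁻².
  Ω = V/A (resistance = voltage per current),
      = kg·m²·s⁻³·A⁻².
  Bq = 1/s = s⁻¹ (activity is decays per second).
  So Bq⁻¹ = s.
  J = N·m (work = force × distance),
      = kg·m²·s⁻².
  So J⁻² = kg⁻²·m⁻⁴·s⁴.
  Combining: K⁻¹·W⁻¹·Pa·Ω·m³·Bq⁻¹·A²·J⁻²·kg = K⁻¹ · (kg⁻¹·m⁻²·s³) · (kg·m⁻¹·s⁻²) · (kg·m²·s⁻³·A⁻²) · m³ · s · A² · (kg⁻²·m⁻⁴·s⁴) · kg = m⁻²·s³·K⁻¹.
Left is m⁻²·s⁴·K⁻¹; right is m⁻²·s³·K⁻¹ — different.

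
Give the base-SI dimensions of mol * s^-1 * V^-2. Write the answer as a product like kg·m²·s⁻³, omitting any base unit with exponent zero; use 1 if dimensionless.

V = W/A (potential = power per current),
    = kg·m²·s⁻³·A⁻¹.
So V⁻² = kg⁻²·m⁻⁴·s⁶·A².
Combining: mol·s⁻¹·V⁻² = mol · s⁻¹ · (kg⁻²·m⁻⁴·s⁶·A²) = kg⁻²·m⁻⁴·s⁵·A²·mol.

kg⁻²·m⁻⁴·s⁵·A²·mol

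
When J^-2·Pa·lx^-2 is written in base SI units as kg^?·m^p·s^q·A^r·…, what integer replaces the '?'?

J = kg·m²·s⁻².
So J⁻² = kg⁻²·m⁻⁴·s⁴.
Pa = kg·m⁻¹·s⁻².
lx = m⁻²·cd.
So lx⁻² = m⁴·cd⁻².
Combining: J⁻²·Pa·lx⁻² = (kg⁻²·m⁻⁴·s⁴) · (kg·m⁻¹·s⁻²) · (m⁴·cd⁻²) = kg⁻¹·m⁻¹·s²·cd⁻².
The exponent of kg is -1.

-1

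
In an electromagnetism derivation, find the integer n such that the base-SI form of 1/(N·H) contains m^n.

-3

N = kg·m·s⁻².
So N⁻¹ = kg⁻¹·m⁻¹·s².
H = kg·m²·s⁻²·A⁻².
So H⁻¹ = kg⁻¹·m⁻²·s²·A².
Combining: N⁻¹·H⁻¹ = (kg⁻¹·m⁻¹·s²) · (kg⁻¹·m⁻²·s²·A²) = kg⁻²·m⁻³·s⁴·A².
The exponent of m is -3.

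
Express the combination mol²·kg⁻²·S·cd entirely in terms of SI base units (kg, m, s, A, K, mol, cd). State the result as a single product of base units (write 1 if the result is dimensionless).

kg⁻³·m⁻²·s³·A²·mol²·cd

S = 1/Ω (conductance is reciprocal resistance),
    = kg⁻¹·m⁻²·s³·A².
Combining: mol²·kg⁻²·S·cd = mol² · kg⁻² · (kg⁻¹·m⁻²·s³·A²) · cd = kg⁻³·m⁻²·s³·A²·mol²·cd.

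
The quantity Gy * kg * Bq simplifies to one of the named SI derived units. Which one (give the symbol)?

W

Gy = J/kg (absorbed dose = energy per mass),
    = m²·s⁻².
Bq = 1/s = s⁻¹ (activity is decays per second).
Combining: Gy·kg·Bq = (m²·s⁻²) · kg · s⁻¹ = kg·m²·s⁻³.
kg·m²·s⁻³ is the base-SI form of the watt.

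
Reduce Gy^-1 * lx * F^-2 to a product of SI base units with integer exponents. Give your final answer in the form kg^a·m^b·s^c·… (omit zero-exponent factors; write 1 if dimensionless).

Gy = J/kg (absorbed dose = energy per mass),
    = m²·s⁻².
So Gy⁻¹ = m⁻²·s².
lx = lm/m² (illuminance = luminous flux per area),
    = m⁻²·cd.
F = C/V (capacitance = charge per voltage),
    = A·s/(kg·m²·s⁻³·A⁻¹) (substituting C and V),
    = kg⁻¹·m⁻²·s⁴·A².
So F⁻² = kg²·m⁴·s⁻⁸·A⁻⁴.
Combining: Gy⁻¹·lx·F⁻² = (m⁻²·s²) · (m⁻²·cd) · (kg²·m⁴·s⁻⁸·A⁻⁴) = kg²·s⁻⁶·A⁻⁴·cd.

kg²·s⁻⁶·A⁻⁴·cd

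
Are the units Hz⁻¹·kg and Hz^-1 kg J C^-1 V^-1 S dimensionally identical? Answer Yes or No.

No

Left side:
  Hz = 1/s = s⁻¹ (frequency is cycles per second).
  So Hz⁻¹ = s.
  Combining: Hz⁻¹·kg = s · kg = kg·s.
Right side:
  Hz = 1/s = s⁻¹ (frequency is cycles per second).
  So Hz⁻¹ = s.
  J = N·m (work = force × distance),
      = kg·m²·s⁻².
  C = A·s = s·A (charge = current × time).
  So C⁻¹ = s⁻¹·A⁻¹.
  V = W/A (potential = power per current),
      = kg·m²·s⁻³·A⁻¹.
  So V⁻¹ = kg⁻¹·m⁻²·s³·A.
  S = 1/Ω (conductance is reciprocal resistance),
      = kg⁻¹·m⁻²·s³·A².
  Combining: Hz⁻¹·kg·J·C⁻¹·V⁻¹·S = s · kg · (kg·m²·s⁻²) · (s⁻¹·A⁻¹) · (kg⁻¹·m⁻²·s³·A) · (kg⁻¹·m⁻²·s³·A²) = m⁻²·s⁴·A².
Left is kg·s; right is m⁻²·s⁴·A² — different.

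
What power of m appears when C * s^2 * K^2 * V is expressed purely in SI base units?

2

C = s·A.
V = kg·m²·s⁻³·A⁻¹.
Combining: C·s²·K²·V = (s·A) · s² · K² · (kg·m²·s⁻³·A⁻¹) = kg·m²·K².
The exponent of m is 2.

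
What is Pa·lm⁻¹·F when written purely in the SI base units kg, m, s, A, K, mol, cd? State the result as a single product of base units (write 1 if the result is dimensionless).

Pa = N/m² (pressure = force per area),
    = kg·m⁻¹·s⁻².
lm = cd·sr = cd (luminous flux; sr is dimensionless).
So lm⁻¹ = cd⁻¹.
F = C/V (capacitance = charge per voltage),
    = A·s/(kg·m²·s⁻³·A⁻¹) (substituting C and V),
    = kg⁻¹·m⁻²·s⁴·A².
Combining: Pa·lm⁻¹·F = (kg·m⁻¹·s⁻²) · cd⁻¹ · (kg⁻¹·m⁻²·s⁴·A²) = m⁻³·s²·A²·cd⁻¹.

m⁻³·s²·A²·cd⁻¹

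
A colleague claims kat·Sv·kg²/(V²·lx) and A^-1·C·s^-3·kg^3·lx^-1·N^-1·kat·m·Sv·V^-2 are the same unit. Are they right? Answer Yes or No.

Yes

Left side:
  V = W/A (potential = power per current),
      = kg·m²·s⁻³·A⁻¹.
  So V⁻² = kg⁻²·m⁻⁴·s⁶·A².
  lx = lm/m² (illuminance = luminous flux per area),
      = m⁻²·cd.
  So lx⁻¹ = m²·cd⁻¹.
  kat = mol/s = s⁻¹·mol (catalytic activity).
  Sv = J/kg (equivalent dose = energy per mass),
      = m²·s⁻².
  Combining: V⁻²·lx⁻¹·kat·Sv·kg² = (kg⁻²·m⁻⁴·s⁶·A²) · (m²·cd⁻¹) · (s⁻¹·mol) · (m²·s⁻²) · kg² = s³·A²·mol·cd⁻¹.
Right side:
  C = s·A.
  lx = m⁻²·cd.
  So lx⁻¹ = m²·cd⁻¹.
  N = kg·m·s⁻².
  So N⁻¹ = kg⁻¹·m⁻¹·s².
  kat = s⁻¹·mol.
  Sv = m²·s⁻².
  V = kg·m²·s⁻³·A⁻¹.
  So V⁻² = kg⁻²·m⁻⁴·s⁶·A².
  Combining: A⁻¹·C·s⁻³·kg³·lx⁻¹·N⁻¹·kat·m·Sv·V⁻² = A⁻¹ · (s·A) · s⁻³ · kg³ · (m²·cd⁻¹) · (kg⁻¹·m⁻¹·s²) · (s⁻¹·mol) · m · (m²·s⁻²) · (kg⁻²·m⁻⁴·s⁶·A²) = s³·A²·mol·cd⁻¹.
Both reduce to s³·A²·mol·cd⁻¹.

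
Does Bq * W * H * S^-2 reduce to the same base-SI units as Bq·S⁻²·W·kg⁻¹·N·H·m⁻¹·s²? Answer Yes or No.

Left side:
  Bq = s⁻¹.
  W = kg·m²·s⁻³.
  H = kg·m²·s⁻²·A⁻².
  S = kg⁻¹·m⁻²·s³·A².
  So S⁻² = kg²·m⁴·s⁻⁶·A⁻⁴.
  Combining: Bq·W·H·S⁻² = s⁻¹ · (kg·m²·s⁻³) · (kg·m²·s⁻²·A⁻²) · (kg²·m⁴·s⁻⁶·A⁻⁴) = kg⁴·m⁸·s⁻¹²·A⁻⁶.
Right side:
  Bq = 1/s = s⁻¹ (activity is decays per second).
  S = 1/Ω (conductance is reciprocal resistance),
      = kg⁻¹·m⁻²·s³·A².
  So S⁻² = kg²·m⁴·s⁻⁶·A⁻⁴.
  W = J/s (power = energy per time),
      = kg·m²·s⁻³.
  N = kg·m/s² = kg·m·s⁻² (force = mass × acceleration).
  H = Wb/A (inductance = flux per current),
      = kg·m²·s⁻²·A⁻².
  Combining: Bq·S⁻²·W·kg⁻¹·N·H·m⁻¹·s² = s⁻¹ · (kg²·m⁴·s⁻⁶·A⁻⁴) · (kg·m²·s⁻³) · kg⁻¹ · (kg·m·s⁻²) · (kg·m²·s⁻²·A⁻²) · m⁻¹ · s² = kg⁴·m⁸·s⁻¹²·A⁻⁶.
Both reduce to kg⁴·m⁸·s⁻¹²·A⁻⁶.

Yes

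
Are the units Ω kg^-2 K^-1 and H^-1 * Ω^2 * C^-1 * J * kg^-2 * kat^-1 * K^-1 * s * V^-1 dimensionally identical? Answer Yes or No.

Left side:
  Ω = kg·m²·s⁻³·A⁻².
  Combining: Ω·kg⁻²·K⁻¹ = (kg·m²·s⁻³·A⁻²) · kg⁻² · K⁻¹ = kg⁻¹·m²·s⁻³·A⁻²·K⁻¹.
Right side:
  H = kg·m²·s⁻²·A⁻².
  So H⁻¹ = kg⁻¹·m⁻²·s²·A².
  Ω = kg·m²·s⁻³·A⁻².
  So Ω² = kg²·m⁴·s⁻⁶·A⁻⁴.
  C = s·A.
  So C⁻¹ = s⁻¹·A⁻¹.
  J = kg·m²·s⁻².
  kat = s⁻¹·mol.
  So kat⁻¹ = s·mol⁻¹.
  V = kg·m²·s⁻³·A⁻¹.
  So V⁻¹ = kg⁻¹·m⁻²·s³·A.
  Combining: H⁻¹·Ω²·C⁻¹·J·kg⁻²·kat⁻¹·K⁻¹·s·V⁻¹ = (kg⁻¹·m⁻²·s²·A²) · (kg²·m⁴·s⁻⁶·A⁻⁴) · (s⁻¹·A⁻¹) · (kg·m²·s⁻²) · kg⁻² · (s·mol⁻¹) · K⁻¹ · s · (kg⁻¹·m⁻²·s³·A) = kg⁻¹·m²·s⁻²·A⁻²·K⁻¹·mol⁻¹.
Left is kg⁻¹·m²·s⁻³·A⁻²·K⁻¹; right is kg⁻¹·m²·s⁻²·A⁻²·K⁻¹·mol⁻¹ — different.

No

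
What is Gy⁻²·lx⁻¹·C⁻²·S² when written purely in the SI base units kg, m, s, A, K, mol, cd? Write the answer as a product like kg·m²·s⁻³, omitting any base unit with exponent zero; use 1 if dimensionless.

kg⁻²·m⁻⁶·s⁸·A²·cd⁻¹

Gy = m²·s⁻².
So Gy⁻² = m⁻⁴·s⁴.
lx = m⁻²·cd.
So lx⁻¹ = m²·cd⁻¹.
C = s·A.
So C⁻² = s⁻²·A⁻².
S = kg⁻¹·m⁻²·s³·A².
So S² = kg⁻²·m⁻⁴·s⁶·A⁴.
Combining: Gy⁻²·lx⁻¹·C⁻²·S² = (m⁻⁴·s⁴) · (m²·cd⁻¹) · (s⁻²·A⁻²) · (kg⁻²·m⁻⁴·s⁶·A⁴) = kg⁻²·m⁻⁶·s⁸·A²·cd⁻¹.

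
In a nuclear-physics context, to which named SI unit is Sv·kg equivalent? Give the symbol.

J

Sv = J/kg (equivalent dose = energy per mass),
    = m²·s⁻².
Combining: Sv·kg = (m²·s⁻²) · kg = kg·m²·s⁻².
kg·m²·s⁻² is the base-SI form of the joule.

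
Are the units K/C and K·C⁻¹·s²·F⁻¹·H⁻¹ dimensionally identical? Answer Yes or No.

Left side:
  C = s·A.
  So C⁻¹ = s⁻¹·A⁻¹.
  Combining: C⁻¹·K = (s⁻¹·A⁻¹) · K = s⁻¹·A⁻¹·K.
Right side:
  C = s·A.
  So C⁻¹ = s⁻¹·A⁻¹.
  F = kg⁻¹·m⁻²·s⁴·A².
  So F⁻¹ = kg·m²·s⁻⁴·A⁻².
  H = kg·m²·s⁻²·A⁻².
  So H⁻¹ = kg⁻¹·m⁻²·s²·A².
  Combining: K·C⁻¹·s²·F⁻¹·H⁻¹ = K · (s⁻¹·A⁻¹) · s² · (kg·m²·s⁻⁴·A⁻²) · (kg⁻¹·m⁻²·s²·A²) = s⁻¹·A⁻¹·K.
Both reduce to s⁻¹·A⁻¹·K.

Yes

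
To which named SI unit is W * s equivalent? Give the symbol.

W = kg·m²·s⁻³.
Combining: W·s = (kg·m²·s⁻³) · s = kg·m²·s⁻².
kg·m²·s⁻² is the base-SI form of the joule.

J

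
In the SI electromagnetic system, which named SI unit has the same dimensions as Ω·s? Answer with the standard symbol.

H

Ω = kg·m²·s⁻³·A⁻².
Combining: Ω·s = (kg·m²·s⁻³·A⁻²) · s = kg·m²·s⁻²·A⁻².
kg·m²·s⁻²·A⁻² is the base-SI form of the henry.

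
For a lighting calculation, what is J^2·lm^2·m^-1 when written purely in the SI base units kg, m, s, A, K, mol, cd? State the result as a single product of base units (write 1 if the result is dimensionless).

J = N·m (work = force × distance),
    = kg·m²·s⁻².
So J² = kg²·m⁴·s⁻⁴.
lm = cd·sr = cd (luminous flux; sr is dimensionless).
So lm² = cd².
Combining: J²·lm²·m⁻¹ = (kg²·m⁴·s⁻⁴) · cd² · m⁻¹ = kg²·m³·s⁻⁴·cd².

kg²·m³·s⁻⁴·cd²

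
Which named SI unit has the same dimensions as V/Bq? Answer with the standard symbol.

Wb

Bq = 1/s = s⁻¹ (activity is decays per second).
So Bq⁻¹ = s.
V = W/A (potential = power per current),
    = kg·m²·s⁻³·A⁻¹.
Combining: Bq⁻¹·V = s · (kg·m²·s⁻³·A⁻¹) = kg·m²·s⁻²·A⁻¹.
kg·m²·s⁻²·A⁻¹ is the base-SI form of the weber.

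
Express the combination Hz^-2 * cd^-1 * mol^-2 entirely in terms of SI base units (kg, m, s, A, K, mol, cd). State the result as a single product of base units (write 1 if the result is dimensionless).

s²·mol⁻²·cd⁻¹

Hz = 1/s = s⁻¹ (frequency is cycles per second).
So Hz⁻² = s².
Combining: Hz⁻²·cd⁻¹·mol⁻² = s² · cd⁻¹ · mol⁻² = s²·mol⁻²·cd⁻¹.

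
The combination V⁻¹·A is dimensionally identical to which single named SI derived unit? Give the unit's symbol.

V = W/A (potential = power per current),
    = kg·m²·s⁻³·A⁻¹.
So V⁻¹ = kg⁻¹·m⁻²·s³·A.
Combining: V⁻¹·A = (kg⁻¹·m⁻²·s³·A) · A = kg⁻¹·m⁻²·s³·A².
kg⁻¹·m⁻²·s³·A² is the base-SI form of the siemens.

S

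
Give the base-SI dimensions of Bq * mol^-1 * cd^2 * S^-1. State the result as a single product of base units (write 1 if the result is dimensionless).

kg·m²·s⁻⁴·A⁻²·mol⁻¹·cd²

Bq = 1/s = s⁻¹ (activity is decays per second).
S = 1/Ω (conductance is reciprocal resistance),
    = kg⁻¹·m⁻²·s³·A².
So S⁻¹ = kg·m²·s⁻³·A⁻².
Combining: Bq·mol⁻¹·cd²·S⁻¹ = s⁻¹ · mol⁻¹ · cd² · (kg·m²·s⁻³·A⁻²) = kg·m²·s⁻⁴·A⁻²·mol⁻¹·cd².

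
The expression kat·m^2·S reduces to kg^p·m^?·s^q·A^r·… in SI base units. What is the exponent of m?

0

kat = mol/s = s⁻¹·mol (catalytic activity).
S = 1/Ω (conductance is reciprocal resistance),
    = kg⁻¹·m⁻²·s³·A².
Combining: kat·m²·S = (s⁻¹·mol) · m² · (kg⁻¹·m⁻²·s³·A²) = kg⁻¹·s²·A²·mol.
The exponent of m is 0.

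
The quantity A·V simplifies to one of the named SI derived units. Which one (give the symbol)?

V = W/A (potential = power per current),
    = kg·m²·s⁻³·A⁻¹.
Combining: A·V = A · (kg·m²·s⁻³·A⁻¹) = kg·m²·s⁻³.
kg·m²·s⁻³ is the base-SI form of the watt.

W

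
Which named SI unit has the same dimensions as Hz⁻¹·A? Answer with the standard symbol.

C

Hz = s⁻¹.
So Hz⁻¹ = s.
Combining: Hz⁻¹·A = s · A = s·A.
s·A is the base-SI form of the coulomb.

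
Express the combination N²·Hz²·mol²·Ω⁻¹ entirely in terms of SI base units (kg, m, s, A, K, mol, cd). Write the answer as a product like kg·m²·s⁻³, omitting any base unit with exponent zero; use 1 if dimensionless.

N = kg·m/s² = kg·m·s⁻² (force = mass × acceleration).
So N² = kg²·m²·s⁻⁴.
Hz = 1/s = s⁻¹ (frequency is cycles per second).
So Hz² = s⁻².
Ω = V/A (resistance = voltage per current),
    = kg·m²·s⁻³·A⁻².
So Ω⁻¹ = kg⁻¹·m⁻²·s³·A².
Combining: N²·Hz²·mol²·Ω⁻¹ = (kg²·m²·s⁻⁴) · s⁻² · mol² · (kg⁻¹·m⁻²·s³·A²) = kg·s⁻³·A²·mol².

kg·s⁻³·A²·mol²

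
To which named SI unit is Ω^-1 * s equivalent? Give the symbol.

Ω = kg·m²·s⁻³·A⁻².
So Ω⁻¹ = kg⁻¹·m⁻²·s³·A².
Combining: Ω⁻¹·s = (kg⁻¹·m⁻²·s³·A²) · s = kg⁻¹·m⁻²·s⁴·A².
kg⁻¹·m⁻²·s⁴·A² is the base-SI form of the farad.

F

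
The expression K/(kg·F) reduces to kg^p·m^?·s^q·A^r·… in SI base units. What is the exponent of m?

2

F = C/V (capacitance = charge per voltage),
    = A·s/(kg·m²·s⁻³·A⁻¹) (substituting C and V),
    = kg⁻¹·m⁻²·s⁴·A².
So F⁻¹ = kg·m²·s⁻⁴·A⁻².
Combining: K·kg⁻¹·F⁻¹ = K · kg⁻¹ · (kg·m²·s⁻⁴·A⁻²) = m²·s⁻⁴·A⁻²·K.
The exponent of m is 2.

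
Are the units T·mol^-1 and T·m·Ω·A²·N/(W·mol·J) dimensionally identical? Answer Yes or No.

Left side:
  T = Wb/m² (flux density = flux per area),
      = kg·s⁻²·A⁻¹.
  Combining: T·mol⁻¹ = (kg·s⁻²·A⁻¹) · mol⁻¹ = kg·s⁻²·A⁻¹·mol⁻¹.
Right side:
  W = J/s (power = energy per time),
      = kg·m²·s⁻³.
  So W⁻¹ = kg⁻¹·m⁻²·s³.
  T = Wb/m² (flux density = flux per area),
      = kg·s⁻²·A⁻¹.
  Ω = V/A (resistance = voltage per current),
      = kg·m²·s⁻³·A⁻².
  J = N·m (work = force × distance),
      = kg·m²·s⁻².
  So J⁻¹ = kg⁻¹·m⁻²·s².
  N = kg·m/s² = kg·m·s⁻² (force = mass × acceleration).
  Combining: W⁻¹·mol⁻¹·T·m·Ω·J⁻¹·A²·N = (kg⁻¹·m⁻²·s³) · mol⁻¹ · (kg·s⁻²·A⁻¹) · m · (kg·m²·s⁻³·A⁻²) · (kg⁻¹·m⁻²·s²) · A² · (kg·m·s⁻²) = kg·s⁻²·A⁻¹·mol⁻¹.
Both reduce to kg·s⁻²·A⁻¹·mol⁻¹.

Yes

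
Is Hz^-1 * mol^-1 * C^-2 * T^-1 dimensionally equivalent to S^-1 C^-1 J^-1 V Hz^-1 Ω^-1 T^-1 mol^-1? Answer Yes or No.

Yes

Left side:
  Hz = s⁻¹.
  So Hz⁻¹ = s.
  C = s·A.
  So C⁻² = s⁻²·A⁻².
  T = kg·s⁻²·A⁻¹.
  So T⁻¹ = kg⁻¹·s²·A.
  Combining: Hz⁻¹·mol⁻¹·C⁻²·T⁻¹ = s · mol⁻¹ · (s⁻²·A⁻²) · (kg⁻¹·s²·A) = kg⁻¹·s·A⁻¹·mol⁻¹.
Right side:
  S = kg⁻¹·m⁻²·s³·A².
  So S⁻¹ = kg·m²·s⁻³·A⁻².
  C = s·A.
  So C⁻¹ = s⁻¹·A⁻¹.
  J = kg·m²·s⁻².
  So J⁻¹ = kg⁻¹·m⁻²·s².
  V = kg·m²·s⁻³·A⁻¹.
  Hz = s⁻¹.
  So Hz⁻¹ = s.
  Ω = kg·m²·s⁻³·A⁻².
  So Ω⁻¹ = kg⁻¹·m⁻²·s³·A².
  T = kg·s⁻²·A⁻¹.
  So T⁻¹ = kg⁻¹·s²·A.
  Combining: S⁻¹·C⁻¹·J⁻¹·V·Hz⁻¹·Ω⁻¹·T⁻¹·mol⁻¹ = (kg·m²·s⁻³·A⁻²) · (s⁻¹·A⁻¹) · (kg⁻¹·m⁻²·s²) · (kg·m²·s⁻³·A⁻¹) · s · (kg⁻¹·m⁻²·s³·A²) · (kg⁻¹·s²·A) · mol⁻¹ = kg⁻¹·s·A⁻¹·mol⁻¹.
Both reduce to kg⁻¹·s·A⁻¹·mol⁻¹.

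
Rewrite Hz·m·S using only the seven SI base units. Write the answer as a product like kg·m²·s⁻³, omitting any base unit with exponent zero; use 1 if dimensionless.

kg⁻¹·m⁻¹·s²·A²

Hz = s⁻¹.
S = kg⁻¹·m⁻²·s³·A².
Combining: Hz·m·S = s⁻¹ · m · (kg⁻¹·m⁻²·s³·A²) = kg⁻¹·m⁻¹·s²·A².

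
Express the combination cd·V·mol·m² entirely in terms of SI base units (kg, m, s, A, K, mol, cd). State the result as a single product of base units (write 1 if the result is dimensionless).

kg·m⁴·s⁻³·A⁻¹·mol·cd

V = W/A (potential = power per current),
    = kg·m²·s⁻³·A⁻¹.
Combining: cd·V·mol·m² = cd · (kg·m²·s⁻³·A⁻¹) · mol · m² = kg·m⁴·s⁻³·A⁻¹·mol·cd.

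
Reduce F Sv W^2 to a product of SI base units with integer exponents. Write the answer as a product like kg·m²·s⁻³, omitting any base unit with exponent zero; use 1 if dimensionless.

kg·m⁴·s⁻⁴·A²

F = C/V (capacitance = charge per voltage),
    = A·s/(kg·m²·s⁻³·A⁻¹) (substituting C and V),
    = kg⁻¹·m⁻²·s⁴·A².
Sv = J/kg (equivalent dose = energy per mass),
    = m²·s⁻².
W = J/s (power = energy per time),
    = kg·m²·s⁻³.
So W² = kg²·m⁴·s⁻⁶.
Combining: F·Sv·W² = (kg⁻¹·m⁻²·s⁴·A²) · (m²·s⁻²) · (kg²·m⁴·s⁻⁶) = kg·m⁴·s⁻⁴·A².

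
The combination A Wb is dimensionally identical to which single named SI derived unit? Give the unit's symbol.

J

Wb = kg·m²·s⁻²·A⁻¹.
Combining: A·Wb = A · (kg·m²·s⁻²·A⁻¹) = kg·m²·s⁻².
kg·m²·s⁻² is the base-SI form of the joule.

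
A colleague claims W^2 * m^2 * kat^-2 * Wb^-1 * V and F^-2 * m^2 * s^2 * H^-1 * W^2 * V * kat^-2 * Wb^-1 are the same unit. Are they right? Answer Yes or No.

Left side:
  W = kg·m²·s⁻³.
  So W² = kg²·m⁴·s⁻⁶.
  kat = s⁻¹·mol.
  So kat⁻² = s²·mol⁻².
  Wb = kg·m²·s⁻²·A⁻¹.
  So Wb⁻¹ = kg⁻¹·m⁻²·s²·A.
  V = kg·m²·s⁻³·A⁻¹.
  Combining: W²·m²·kat⁻²·Wb⁻¹·V = (kg²·m⁴·s⁻⁶) · m² · (s²·mol⁻²) · (kg⁻¹·m⁻²·s²·A) · (kg·m²·s⁻³·A⁻¹) = kg²·m⁶·s⁻⁵·mol⁻².
Right side:
  F = kg⁻¹·m⁻²·s⁴·A².
  So F⁻² = kg²·m⁴·s⁻⁸·A⁻⁴.
  H = kg·m²·s⁻²·A⁻².
  So H⁻¹ = kg⁻¹·m⁻²·s²·A².
  W = kg·m²·s⁻³.
  So W² = kg²·m⁴·s⁻⁶.
  V = kg·m²·s⁻³·A⁻¹.
  kat = s⁻¹·mol.
  So kat⁻² = s²·mol⁻².
  Wb = kg·m²·s⁻²·A⁻¹.
  So Wb⁻¹ = kg⁻¹·m⁻²·s²·A.
  Combining: F⁻²·m²·s²·H⁻¹·W²·V·kat⁻²·Wb⁻¹ = (kg²·m⁴·s⁻⁸·A⁻⁴) · m² · s² · (kg⁻¹·m⁻²·s²·A²) · (kg²·m⁴·s⁻⁶) · (kg·m²·s⁻³·A⁻¹) · (s²·mol⁻²) · (kg⁻¹·m⁻²·s²·A) = kg³·m⁸·s⁻⁹·A⁻²·mol⁻².
Left is kg²·m⁶·s⁻⁵·mol⁻²; right is kg³·m⁸·s⁻⁹·A⁻²·mol⁻² — different.

No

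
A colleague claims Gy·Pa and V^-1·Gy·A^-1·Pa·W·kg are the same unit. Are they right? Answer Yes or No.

No

Left side:
  Gy = m²·s⁻².
  Pa = kg·m⁻¹·s⁻².
  Combining: Gy·Pa = (m²·s⁻²) · (kg·m⁻¹·s⁻²) = kg·m·s⁻⁴.
Right side:
  V = W/A (potential = power per current),
      = kg·m²·s⁻³·A⁻¹.
  So V⁻¹ = kg⁻¹·m⁻²·s³·A.
  Gy = J/kg (absorbed dose = energy per mass),
      = m²·s⁻².
  Pa = N/m² (pressure = force per area),
      = kg·m⁻¹·s⁻².
  W = J/s (power = energy per time),
      = kg·m²·s⁻³.
  Combining: V⁻¹·Gy·A⁻¹·Pa·W·kg = (kg⁻¹·m⁻²·s³·A) · (m²·s⁻²) · A⁻¹ · (kg·m⁻¹·s⁻²) · (kg·m²·s⁻³) · kg = kg²·m·s⁻⁴.
Left is kg·m·s⁻⁴; right is kg²·m·s⁻⁴ — different.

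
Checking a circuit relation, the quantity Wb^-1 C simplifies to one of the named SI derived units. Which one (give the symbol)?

S

Wb = kg·m²·s⁻²·A⁻¹.
So Wb⁻¹ = kg⁻¹·m⁻²·s²·A.
C = s·A.
Combining: Wb⁻¹·C = (kg⁻¹·m⁻²·s²·A) · (s·A) = kg⁻¹·m⁻²·s³·A².
kg⁻¹·m⁻²·s³·A² is the base-SI form of the siemens.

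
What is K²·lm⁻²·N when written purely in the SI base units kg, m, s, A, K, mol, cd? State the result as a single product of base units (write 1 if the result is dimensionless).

kg·m·s⁻²·K²·cd⁻²

lm = cd.
So lm⁻² = cd⁻².
N = kg·m·s⁻².
Combining: K²·lm⁻²·N = K² · cd⁻² · (kg·m·s⁻²) = kg·m·s⁻²·K²·cd⁻².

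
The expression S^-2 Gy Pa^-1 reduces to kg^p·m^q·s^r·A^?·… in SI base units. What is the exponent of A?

S = 1/Ω (conductance is reciprocal resistance),
    = kg⁻¹·m⁻²·s³·A².
So S⁻² = kg²·m⁴·s⁻⁶·A⁻⁴.
Gy = J/kg (absorbed dose = energy per mass),
    = m²·s⁻².
Pa = N/m² (pressure = force per area),
    = kg·m⁻¹·s⁻².
So Pa⁻¹ = kg⁻¹·m·s².
Combining: S⁻²·Gy·Pa⁻¹ = (kg²·m⁴·s⁻⁶·A⁻⁴) · (m²·s⁻²) · (kg⁻¹·m·s²) = kg·m⁷·s⁻⁶·A⁻⁴.
The exponent of A is -4.

-4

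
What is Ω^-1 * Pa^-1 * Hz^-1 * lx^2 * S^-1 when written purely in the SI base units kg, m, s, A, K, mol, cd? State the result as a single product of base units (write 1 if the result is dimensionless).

Ω = kg·m²·s⁻³·A⁻².
So Ω⁻¹ = kg⁻¹·m⁻²·s³·A².
Pa = kg·m⁻¹·s⁻².
So Pa⁻¹ = kg⁻¹·m·s².
Hz = s⁻¹.
So Hz⁻¹ = s.
lx = m⁻²·cd.
So lx² = m⁻⁴·cd².
S = kg⁻¹·m⁻²·s³·A².
So S⁻¹ = kg·m²·s⁻³·A⁻².
Combining: Ω⁻¹·Pa⁻¹·Hz⁻¹·lx²·S⁻¹ = (kg⁻¹·m⁻²·s³·A²) · (kg⁻¹·m·s²) · s · (m⁻⁴·cd²) · (kg·m²·s⁻³·A⁻²) = kg⁻¹·m⁻³·s³·cd².

kg⁻¹·m⁻³·s³·cd²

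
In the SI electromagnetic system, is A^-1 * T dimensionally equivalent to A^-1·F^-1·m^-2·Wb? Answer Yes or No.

Left side:
  T = Wb/m² (flux density = flux per area),
      = kg·s⁻²·A⁻¹.
  Combining: A⁻¹·T = A⁻¹ · (kg·s⁻²·A⁻¹) = kg·s⁻²·A⁻².
Right side:
  F = kg⁻¹·m⁻²·s⁴·A².
  So F⁻¹ = kg·m²·s⁻⁴·A⁻².
  Wb = kg·m²·s⁻²·A⁻¹.
  Combining: A⁻¹·F⁻¹·m⁻²·Wb = A⁻¹ · (kg·m²·s⁻⁴·A⁻²) · m⁻² · (kg·m²·s⁻²·A⁻¹) = kg²·m²·s⁻⁶·A⁻⁴.
Left is kg·s⁻²·A⁻²; right is kg²·m²·s⁻⁶·A⁻⁴ — different.

No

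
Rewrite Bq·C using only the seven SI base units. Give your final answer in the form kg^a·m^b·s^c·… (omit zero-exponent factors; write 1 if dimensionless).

Bq = 1/s = s⁻¹ (activity is decays per second).
C = A·s = s·A (charge = current × time).
Combining: Bq·C = s⁻¹ · (s·A) = A.

A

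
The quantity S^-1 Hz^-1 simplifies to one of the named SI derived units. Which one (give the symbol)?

S = kg⁻¹·m⁻²·s³·A².
So S⁻¹ = kg·m²·s⁻³·A⁻².
Hz = s⁻¹.
So Hz⁻¹ = s.
Combining: S⁻¹·Hz⁻¹ = (kg·m²·s⁻³·A⁻²) · s = kg·m²·s⁻²·A⁻².
kg·m²·s⁻²·A⁻² is the base-SI form of the henry.

H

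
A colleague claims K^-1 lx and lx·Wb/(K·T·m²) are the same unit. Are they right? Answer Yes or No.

Left side:
  lx = m⁻²·cd.
  Combining: K⁻¹·lx = K⁻¹ · (m⁻²·cd) = m⁻²·K⁻¹·cd.
Right side:
  lx = m⁻²·cd.
  T = kg·s⁻²·A⁻¹.
  So T⁻¹ = kg⁻¹·s²·A.
  Wb = kg·m²·s⁻²·A⁻¹.
  Combining: lx·K⁻¹·T⁻¹·m⁻²·Wb = (m⁻²·cd) · K⁻¹ · (kg⁻¹·s²·A) · m⁻² · (kg·m²·s⁻²·A⁻¹) = m⁻²·K⁻¹·cd.
Both reduce to m⁻²·K⁻¹·cd.

Yes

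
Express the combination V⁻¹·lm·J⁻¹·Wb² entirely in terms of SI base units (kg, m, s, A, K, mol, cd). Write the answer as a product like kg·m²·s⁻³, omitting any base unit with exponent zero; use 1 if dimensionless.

V = W/A (potential = power per current),
    = kg·m²·s⁻³·A⁻¹.
So V⁻¹ = kg⁻¹·m⁻²·s³·A.
lm = cd·sr = cd (luminous flux; sr is dimensionless).
J = N·m (work = force × distance),
    = kg·m²·s⁻².
So J⁻¹ = kg⁻¹·m⁻²·s².
Wb = V·s (flux: a volt is a weber per second),
    = kg·m²·s⁻²·A⁻¹.
So Wb² = kg²·m⁴·s⁻⁴·A⁻².
Combining: V⁻¹·lm·J⁻¹·Wb² = (kg⁻¹·m⁻²·s³·A) · cd · (kg⁻¹·m⁻²·s²) · (kg²·m⁴·s⁻⁴·A⁻²) = s·A⁻¹·cd.

s·A⁻¹·cd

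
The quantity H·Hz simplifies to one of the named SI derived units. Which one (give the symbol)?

H = Wb/A (inductance = flux per current),
    = kg·m²·s⁻²·A⁻².
Hz = 1/s = s⁻¹ (frequency is cycles per second).
Combining: H·Hz = (kg·m²·s⁻²·A⁻²) · s⁻¹ = kg·m²·s⁻³·A⁻².
kg·m²·s⁻³·A⁻² is the base-SI form of the ohm.

Ω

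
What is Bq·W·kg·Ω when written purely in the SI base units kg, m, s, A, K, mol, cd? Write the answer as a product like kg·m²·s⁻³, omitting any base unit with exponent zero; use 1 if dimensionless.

Bq = 1/s = s⁻¹ (activity is decays per second).
W = J/s (power = energy per time),
    = kg·m²·s⁻³.
Ω = V/A (resistance = voltage per current),
    = kg·m²·s⁻³·A⁻².
Combining: Bq·W·kg·Ω = s⁻¹ · (kg·m²·s⁻³) · kg · (kg·m²·s⁻³·A⁻²) = kg³·m⁴·s⁻⁷·A⁻².

kg³·m⁴·s⁻⁷·A⁻²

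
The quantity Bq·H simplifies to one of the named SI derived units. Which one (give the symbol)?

Bq = 1/s = s⁻¹ (activity is decays per second).
H = Wb/A (inductance = flux per current),
    = kg·m²·s⁻²·A⁻².
Combining: Bq·H = s⁻¹ · (kg·m²·s⁻²·A⁻²) = kg·m²·s⁻³·A⁻².
kg·m²·s⁻³·A⁻² is the base-SI form of the ohm.

Ω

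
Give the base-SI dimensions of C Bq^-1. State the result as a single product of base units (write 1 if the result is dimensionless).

C = s·A.
Bq = s⁻¹.
So Bq⁻¹ = s.
Combining: C·Bq⁻¹ = (s·A) · s = s²·A.

s²·A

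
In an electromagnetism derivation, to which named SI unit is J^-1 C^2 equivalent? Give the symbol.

J = N·m (work = force × distance),
    = kg·m²·s⁻².
So J⁻¹ = kg⁻¹·m⁻²·s².
C = A·s = s·A (charge = current × time).
So C² = s²·A².
Combining: J⁻¹·C² = (kg⁻¹·m⁻²·s²) · (s²·A²) = kg⁻¹·m⁻²·s⁴·A².
kg⁻¹·m⁻²·s⁴·A² is the base-SI form of the farad.

F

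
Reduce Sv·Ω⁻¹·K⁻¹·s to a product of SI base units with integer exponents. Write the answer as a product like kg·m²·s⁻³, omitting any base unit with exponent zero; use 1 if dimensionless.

kg⁻¹·s²·A²·K⁻¹

Sv = J/kg (equivalent dose = energy per mass),
    = m²·s⁻².
Ω = V/A (resistance = voltage per current),
    = kg·m²·s⁻³·A⁻².
So Ω⁻¹ = kg⁻¹·m⁻²·s³·A².
Combining: Sv·Ω⁻¹·K⁻¹·s = (m²·s⁻²) · (kg⁻¹·m⁻²·s³·A²) · K⁻¹ · s = kg⁻¹·s²·A²·K⁻¹.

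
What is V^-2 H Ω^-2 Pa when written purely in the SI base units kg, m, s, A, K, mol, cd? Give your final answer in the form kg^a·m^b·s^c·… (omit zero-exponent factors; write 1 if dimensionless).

V = kg·m²·s⁻³·A⁻¹.
So V⁻² = kg⁻²·m⁻⁴·s⁶·A².
H = kg·m²·s⁻²·A⁻².
Ω = kg·m²·s⁻³·A⁻².
So Ω⁻² = kg⁻²·m⁻⁴·s⁶·A⁴.
Pa = kg·m⁻¹·s⁻².
Combining: V⁻²·H·Ω⁻²·Pa = (kg⁻²·m⁻⁴·s⁶·A²) · (kg·m²·s⁻²·A⁻²) · (kg⁻²·m⁻⁴·s⁶·A⁴) · (kg·m⁻¹·s⁻²) = kg⁻²·m⁻⁷·s⁸·A⁴.

kg⁻²·m⁻⁷·s⁸·A⁴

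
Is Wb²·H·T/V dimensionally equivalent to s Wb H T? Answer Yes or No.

Yes

Left side:
  V = W/A (potential = power per current),
      = kg·m²·s⁻³·A⁻¹.
  So V⁻¹ = kg⁻¹·m⁻²·s³·A.
  Wb = V·s (flux: a volt is a weber per second),
      = kg·m²·s⁻²·A⁻¹.
  So Wb² = kg²·m⁴·s⁻⁴·A⁻².
  H = Wb/A (inductance = flux per current),
      = kg·m²·s⁻²·A⁻².
  T = Wb/m² (flux density = flux per area),
      = kg·s⁻²·A⁻¹.
  Combining: V⁻¹·Wb²·H·T = (kg⁻¹·m⁻²·s³·A) · (kg²·m⁴·s⁻⁴·A⁻²) · (kg·m²·s⁻²·A⁻²) · (kg·s⁻²·A⁻¹) = kg³·m⁴·s⁻⁵·A⁻⁴.
Right side:
  Wb = kg·m²·s⁻²·A⁻¹.
  H = kg·m²·s⁻²·A⁻².
  T = kg·s⁻²·A⁻¹.
  Combining: s·Wb·H·T = s · (kg·m²·s⁻²·A⁻¹) · (kg·m²·s⁻²·A⁻²) · (kg·s⁻²·A⁻¹) = kg³·m⁴·s⁻⁵·A⁻⁴.
Both reduce to kg³·m⁴·s⁻⁵·A⁻⁴.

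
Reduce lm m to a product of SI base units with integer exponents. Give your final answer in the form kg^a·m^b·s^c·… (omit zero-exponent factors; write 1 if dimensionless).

m·cd

lm = cd.
Combining: lm·m = cd · m = m·cd.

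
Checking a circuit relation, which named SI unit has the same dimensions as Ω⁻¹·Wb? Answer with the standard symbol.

C

Ω = kg·m²·s⁻³·A⁻².
So Ω⁻¹ = kg⁻¹·m⁻²·s³·A².
Wb = kg·m²·s⁻²·A⁻¹.
Combining: Ω⁻¹·Wb = (kg⁻¹·m⁻²·s³·A²) · (kg·m²·s⁻²·A⁻¹) = s·A.
s·A is the base-SI form of the coulomb.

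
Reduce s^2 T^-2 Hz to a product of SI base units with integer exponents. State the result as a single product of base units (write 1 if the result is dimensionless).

kg⁻²·s⁵·A²

T = Wb/m² (flux density = flux per area),
    = kg·s⁻²·A⁻¹.
So T⁻² = kg⁻²·s⁴·A².
Hz = 1/s = s⁻¹ (frequency is cycles per second).
Combining: s²·T⁻²·Hz = s² · (kg⁻²·s⁴·A²) · s⁻¹ = kg⁻²·s⁵·A².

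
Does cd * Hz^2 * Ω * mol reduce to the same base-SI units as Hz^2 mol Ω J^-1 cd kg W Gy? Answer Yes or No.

Left side:
  Hz = 1/s = s⁻¹ (frequency is cycles per second).
  So Hz² = s⁻².
  Ω = V/A (resistance = voltage per current),
      = kg·m²·s⁻³·A⁻².
  Combining: cd·Hz²·Ω·mol = cd · s⁻² · (kg·m²·s⁻³·A⁻²) · mol = kg·m²·s⁻⁵·A⁻²·mol·cd.
Right side:
  Hz = s⁻¹.
  So Hz² = s⁻².
  Ω = kg·m²·s⁻³·A⁻².
  J = kg·m²·s⁻².
  So J⁻¹ = kg⁻¹·m⁻²·s².
  W = kg·m²·s⁻³.
  Gy = m²·s⁻².
  Combining: Hz²·mol·Ω·J⁻¹·cd·kg·W·Gy = s⁻² · mol · (kg·m²·s⁻³·A⁻²) · (kg⁻¹·m⁻²·s²) · cd · kg · (kg·m²·s⁻³) · (m²·s⁻²) = kg²·m⁴·s⁻⁸·A⁻²·mol·cd.
Left is kg·m²·s⁻⁵·A⁻²·mol·cd; right is kg²·m⁴·s⁻⁸·A⁻²·mol·cd — different.

No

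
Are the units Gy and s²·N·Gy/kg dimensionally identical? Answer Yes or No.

Left side:
  Gy = J/kg (absorbed dose = energy per mass),
      = m²·s⁻².
Right side:
  N = kg·m/s² = kg·m·s⁻² (force = mass × acceleration).
  Gy = J/kg (absorbed dose = energy per mass),
      = m²·s⁻².
  Combining: s²·N·Gy·kg⁻¹ = s² · (kg·m·s⁻²) · (m²·s⁻²) · kg⁻¹ = m³·s⁻².
Left is m²·s⁻²; right is m³·s⁻² — different.

No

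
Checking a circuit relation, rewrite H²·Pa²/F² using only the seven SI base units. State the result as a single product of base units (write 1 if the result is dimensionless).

F = C/V (capacitance = charge per voltage),
    = A·s/(kg·m²·s⁻³·A⁻¹) (substituting C and V),
    = kg⁻¹·m⁻²·s⁴·A².
So F⁻² = kg²·m⁴·s⁻⁸·A⁻⁴.
H = Wb/A (inductance = flux per current),
    = kg·m²·s⁻²·A⁻².
So H² = kg²·m⁴·s⁻⁴·A⁻⁴.
Pa = N/m² (pressure = force per area),
    = kg·m⁻¹·s⁻².
So Pa² = kg²·m⁻²·s⁻⁴.
Combining: F⁻²·H²·Pa² = (kg²·m⁴·s⁻⁸·A⁻⁴) · (kg²·m⁴·s⁻⁴·A⁻⁴) · (kg²·m⁻²·s⁻⁴) = kg⁶·m⁶·s⁻¹⁶·A⁻⁸.

kg⁶·m⁶·s⁻¹⁶·A⁻⁸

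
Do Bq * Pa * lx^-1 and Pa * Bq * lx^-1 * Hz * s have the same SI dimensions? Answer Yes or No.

Yes

Left side:
  Bq = 1/s = s⁻¹ (activity is decays per second).
  Pa = N/m² (pressure = force per area),
      = kg·m⁻¹·s⁻².
  lx = lm/m² (illuminance = luminous flux per area),
      = m⁻²·cd.
  So lx⁻¹ = m²·cd⁻¹.
  Combining: Bq·Pa·lx⁻¹ = s⁻¹ · (kg·m⁻¹·s⁻²) · (m²·cd⁻¹) = kg·m·s⁻³·cd⁻¹.
Right side:
  Pa = N/m² (pressure = force per area),
      = kg·m⁻¹·s⁻².
  Bq = 1/s = s⁻¹ (activity is decays per second).
  lx = lm/m² (illuminance = luminous flux per area),
      = m⁻²·cd.
  So lx⁻¹ = m²·cd⁻¹.
  Hz = 1/s = s⁻¹ (frequency is cycles per second).
  Combining: Pa·Bq·lx⁻¹·Hz·s = (kg·m⁻¹·s⁻²) · s⁻¹ · (m²·cd⁻¹) · s⁻¹ · s = kg·m·s⁻³·cd⁻¹.
Both reduce to kg·m·s⁻³·cd⁻¹.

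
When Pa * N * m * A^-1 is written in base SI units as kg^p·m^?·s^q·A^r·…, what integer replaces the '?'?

Pa = N/m² (pressure = force per area),
    = kg·m⁻¹·s⁻².
N = kg·m/s² = kg·m·s⁻² (force = mass × acceleration).
Combining: Pa·N·m·A⁻¹ = (kg·m⁻¹·s⁻²) · (kg·m·s⁻²) · m · A⁻¹ = kg²·m·s⁻⁴·A⁻¹.
The exponent of m is 1.

1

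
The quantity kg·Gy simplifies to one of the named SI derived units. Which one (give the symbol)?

Gy = m²·s⁻².
Combining: kg·Gy = kg · (m²·s⁻²) = kg·m²·s⁻².
kg·m²·s⁻² is the base-SI form of the joule.

J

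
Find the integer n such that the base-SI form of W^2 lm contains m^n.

4

W = J/s (power = energy per time),
    = kg·m²·s⁻³.
So W² = kg²·m⁴·s⁻⁶.
lm = cd·sr = cd (luminous flux; sr is dimensionless).
Combining: W²·lm = (kg²·m⁴·s⁻⁶) · cd = kg²·m⁴·s⁻⁶·cd.
The exponent of m is 4.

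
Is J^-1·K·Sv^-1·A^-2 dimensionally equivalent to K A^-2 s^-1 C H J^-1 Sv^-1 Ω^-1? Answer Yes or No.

Left side:
  J = N·m (work = force × distance),
      = kg·m²·s⁻².
  So J⁻¹ = kg⁻¹·m⁻²·s².
  Sv = J/kg (equivalent dose = energy per mass),
      = m²·s⁻².
  So Sv⁻¹ = m⁻²·s².
  Combining: J⁻¹·K·Sv⁻¹·A⁻² = (kg⁻¹·m⁻²·s²) · K · (m⁻²·s²) · A⁻² = kg⁻¹·m⁻⁴·s⁴·A⁻²·K.
Right side:
  C = s·A.
  H = kg·m²·s⁻²·A⁻².
  J = kg·m²·s⁻².
  So J⁻¹ = kg⁻¹·m⁻²·s².
  Sv = m²·s⁻².
  So Sv⁻¹ = m⁻²·s².
  Ω = kg·m²·s⁻³·A⁻².
  So Ω⁻¹ = kg⁻¹·m⁻²·s³·A².
  Combining: K·A⁻²·s⁻¹·C·H·J⁻¹·Sv⁻¹·Ω⁻¹ = K · A⁻² · s⁻¹ · (s·A) · (kg·m²·s⁻²·A⁻²) · (kg⁻¹·m⁻²·s²) · (m⁻²·s²) · (kg⁻¹·m⁻²·s³·A²) = kg⁻¹·m⁻⁴·s⁵·A⁻¹·K.
Left is kg⁻¹·m⁻⁴·s⁴·A⁻²·K; right is kg⁻¹·m⁻⁴·s⁵·A⁻¹·K — different.

No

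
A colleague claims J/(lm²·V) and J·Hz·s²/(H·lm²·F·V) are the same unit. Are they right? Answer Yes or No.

Left side:
  J = N·m (work = force × distance),
      = kg·m²·s⁻².
  lm = cd·sr = cd (luminous flux; sr is dimensionless).
  So lm⁻² = cd⁻².
  V = W/A (potential = power per current),
      = kg·m²·s⁻³·A⁻¹.
  So V⁻¹ = kg⁻¹·m⁻²·s³·A.
  Combining: J·lm⁻²·V⁻¹ = (kg·m²·s⁻²) · cd⁻² · (kg⁻¹·m⁻²·s³·A) = s·A·cd⁻².
Right side:
  H = Wb/A (inductance = flux per current),
      = kg·m²·s⁻²·A⁻².
  So H⁻¹ = kg⁻¹·m⁻²·s²·A².
  J = N·m (work = force × distance),
      = kg·m²·s⁻².
  lm = cd·sr = cd (luminous flux; sr is dimensionless).
  So lm⁻² = cd⁻².
  Hz = 1/s = s⁻¹ (frequency is cycles per second).
  F = C/V (capacitance = charge per voltage),
      = A·s/(kg·m²·s⁻³·A⁻¹) (substituting C and V),
      = kg⁻¹·m⁻²·s⁴·A².
  So F⁻¹ = kg·m²·s⁻⁴·A⁻².
  V = W/A (potential = power per current),
      = kg·m²·s⁻³·A⁻¹.
  So V⁻¹ = kg⁻¹·m⁻²·s³·A.
  Combining: H⁻¹·J·lm⁻²·Hz·s²·F⁻¹·V⁻¹ = (kg⁻¹·m⁻²·s²·A²) · (kg·m²·s⁻²) · cd⁻² · s⁻¹ · s² · (kg·m²·s⁻⁴·A⁻²) · (kg⁻¹·m⁻²·s³·A) = A·cd⁻².
Left is s·A·cd⁻²; right is A·cd⁻² — different.

No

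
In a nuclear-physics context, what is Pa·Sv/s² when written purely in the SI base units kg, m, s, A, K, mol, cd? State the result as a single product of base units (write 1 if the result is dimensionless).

Pa = kg·m⁻¹·s⁻².
Sv = m²·s⁻².
Combining: s⁻²·Pa·Sv = s⁻² · (kg·m⁻¹·s⁻²) · (m²·s⁻²) = kg·m·s⁻⁶.

kg·m·s⁻⁶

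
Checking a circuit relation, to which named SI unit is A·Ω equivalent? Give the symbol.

V

Ω = kg·m²·s⁻³·A⁻².
Combining: A·Ω = A · (kg·m²·s⁻³·A⁻²) = kg·m²·s⁻³·A⁻¹.
kg·m²·s⁻³·A⁻¹ is the base-SI form of the volt.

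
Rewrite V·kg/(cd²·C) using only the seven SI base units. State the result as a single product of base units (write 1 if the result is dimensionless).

V = W/A (potential = power per current),
    = kg·m²·s⁻³·A⁻¹.
C = A·s = s·A (charge = current × time).
So C⁻¹ = s⁻¹·A⁻¹.
Combining: V·cd⁻²·kg·C⁻¹ = (kg·m²·s⁻³·A⁻¹) · cd⁻² · kg · (s⁻¹·A⁻¹) = kg²·m²·s⁻⁴·A⁻²·cd⁻².

kg²·m²·s⁻⁴·A⁻²·cd⁻²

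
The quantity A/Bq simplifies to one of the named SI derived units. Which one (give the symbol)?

C

Bq = s⁻¹.
So Bq⁻¹ = s.
Combining: A·Bq⁻¹ = A · s = s·A.
s·A is the base-SI form of the coulomb.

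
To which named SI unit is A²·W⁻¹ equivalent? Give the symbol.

S

W = J/s (power = energy per time),
    = kg·m²·s⁻³.
So W⁻¹ = kg⁻¹·m⁻²·s³.
Combining: A²·W⁻¹ = A² · (kg⁻¹·m⁻²·s³) = kg⁻¹·m⁻²·s³·A².
kg⁻¹·m⁻²·s³·A² is the base-SI form of the siemens.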